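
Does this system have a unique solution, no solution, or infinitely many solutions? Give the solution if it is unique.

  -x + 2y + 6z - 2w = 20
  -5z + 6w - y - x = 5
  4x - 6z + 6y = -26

infinitely many solutions

Row-reduce:
R1 ← R1 / (-1).
R2 ← R2 + 1·R1.
R3 ← R3 − 4·R1.
R2 ← R2 / (-3).
R1 ← R1 + 2·R2.
R3 ← R3 − 14·R2.
R3 ← R3 / (-100/3).
R1 ← R1 − 4/3·R3.
R2 ← R2 − 11/3·R3.
Rank is 3 with 4 unknowns, leaving w free.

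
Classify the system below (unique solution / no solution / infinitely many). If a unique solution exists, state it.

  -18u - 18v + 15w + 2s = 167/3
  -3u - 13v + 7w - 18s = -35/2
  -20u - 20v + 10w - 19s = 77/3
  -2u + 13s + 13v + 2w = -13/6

Row-reduce the augmented matrix:
R1 ← R1 / (-18).
R2 ← R2 + 3·R1.
R3 ← R3 + 20·R1.
R4 ← R4 + 2·R1.
R2 ← R2 / (-10).
R1 ← R1 − 1·R2.
R4 ← R4 − 15·R2.
R3 ← R3 / (-20/3).
R1 ← R1 + 23/60·R3.
R2 ← R2 + 9/20·R3.
R4 ← R4 − 85/12·R3.
R4 ← R4 / (-1789/48).
R1 ← R1 + 869/1200·R4.
R2 ← R2 − 3919/1200·R4.
R3 ← R3 − 191/60·R4.
Reading off the reduced rows gives u = -2, v = -5/2, w = -2, s = 7/3.

u = -2, v = -5/2, w = -2, s = 7/3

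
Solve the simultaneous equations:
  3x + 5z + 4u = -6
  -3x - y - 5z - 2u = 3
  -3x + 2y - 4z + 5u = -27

infinitely many solutions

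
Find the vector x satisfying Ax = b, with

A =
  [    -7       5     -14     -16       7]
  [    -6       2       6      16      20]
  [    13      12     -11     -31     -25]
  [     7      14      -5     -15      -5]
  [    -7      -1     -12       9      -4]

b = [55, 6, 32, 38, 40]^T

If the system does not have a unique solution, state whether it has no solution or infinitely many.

infinitely many solutions

Row-reduce:
R1 ← R1 / (-7).
R2 ← R2 + 6·R1.
R3 ← R3 − 13·R1.
R4 ← R4 − 7·R1.
R5 ← R5 + 7·R1.
R2 ← R2 / (-16/7).
R1 ← R1 + 5/7·R2.
R3 ← R3 − 149/7·R2.
R4 ← R4 − 19·R2.
R5 ← R5 + 6·R2.
R3 ← R3 / (1045/8).
R1 ← R1 + 29/8·R3.
R2 ← R2 + 63/8·R3.
R4 ← R4 − 1045/8·R3.
R5 ← R5 + 181/4·R3.
Swap R4 and R5.
R4 ← R4 / (22807/1045).
R1 ← R1 + 1051/1045·R4.
R2 ← R2 − 23/1045·R4.
R3 ← R3 − 1728/1045·R4.
Rank is 4 with 5 unknowns, leaving x_5 free.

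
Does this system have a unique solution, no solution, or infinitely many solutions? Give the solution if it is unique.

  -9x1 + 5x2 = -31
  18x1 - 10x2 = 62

infinitely many solutions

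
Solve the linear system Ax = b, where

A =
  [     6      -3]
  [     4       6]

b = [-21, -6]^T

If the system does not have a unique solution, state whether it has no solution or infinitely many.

Row-reduce the augmented matrix:
R1 ← R1 / (6).
R2 ← R2 − 4·R1.
R2 ← R2 / (8).
R1 ← R1 + 1/2·R2.
Reading off the reduced rows gives x_1 = -3, x_2 = 1.

x_1 = -3, x_2 = 1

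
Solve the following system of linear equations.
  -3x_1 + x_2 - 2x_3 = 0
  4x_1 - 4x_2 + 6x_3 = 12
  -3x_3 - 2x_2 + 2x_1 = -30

x_1 = -3, x_2 = 3, x_3 = 6

Row-reduce the augmented matrix:
R1 ← R1 / (-3).
R2 ← R2 − 4·R1.
R3 ← R3 − 2·R1.
R2 ← R2 / (-8/3).
R1 ← R1 + 1/3·R2.
R3 ← R3 + 4/3·R2.
R3 ← R3 / (-6).
R1 ← R1 − 1/4·R3.
R2 ← R2 + 5/4·R3.
Reading off the reduced rows gives x_1 = -3, x_2 = 3, x_3 = 6.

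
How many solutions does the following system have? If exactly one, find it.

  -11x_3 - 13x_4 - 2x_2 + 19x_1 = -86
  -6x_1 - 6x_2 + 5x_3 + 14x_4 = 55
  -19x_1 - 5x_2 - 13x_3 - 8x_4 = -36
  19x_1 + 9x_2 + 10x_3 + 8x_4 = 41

Row-reduce the augmented matrix:
R1 ← R1 / (19).
R2 ← R2 + 6·R1.
R3 ← R3 + 19·R1.
R4 ← R4 − 19·R1.
R2 ← R2 / (-126/19).
R1 ← R1 + 2/19·R2.
R3 ← R3 + 7·R2.
R4 ← R4 − 11·R2.
R3 ← R3 / (-461/18).
R1 ← R1 + 38/63·R3.
R2 ← R2 + 29/126·R3.
R4 ← R4 − 2965/126·R3.
R4 ← R4 / (27498/3227).
R1 ← R1 + 325/3227·R4.
R2 ← R2 + 3903/3227·R4.
R3 ← R3 − 566/461·R4.
Reading off the reduced rows gives x_1 = -1, x_2 = 2, x_3 = 1, x_4 = 4.

x_1 = -1, x_2 = 2, x_3 = 1, x_4 = 4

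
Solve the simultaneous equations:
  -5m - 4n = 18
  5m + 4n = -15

no solution

Row-reduce:
R1 ← R1 / (-5).
R2 ← R2 − 5·R1.
Row 2 reduces to 0 = 3, a contradiction. The system is inconsistent.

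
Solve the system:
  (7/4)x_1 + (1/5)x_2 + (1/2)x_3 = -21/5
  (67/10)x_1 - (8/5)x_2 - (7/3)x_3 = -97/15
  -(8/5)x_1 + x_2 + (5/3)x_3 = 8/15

no solution

Row-reduce:
R1 ← R1 / (7/4).
R2 ← R2 − 67/10·R1.
R3 ← R3 + 8/5·R1.
R2 ← R2 / (-414/175).
R1 ← R1 − 4/35·R2.
R3 ← R3 − 207/175·R2.
Row 3 reduces to 0 = 3/2, a contradiction. The system is inconsistent.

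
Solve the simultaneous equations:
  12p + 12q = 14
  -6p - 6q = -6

no solution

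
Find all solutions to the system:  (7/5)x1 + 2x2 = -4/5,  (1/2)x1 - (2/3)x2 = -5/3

x1 = -2, x2 = 1

Row-reduce the augmented matrix:
R1 ← R1 / (7/5).
R2 ← R2 − 1/2·R1.
R2 ← R2 / (-29/21).
R1 ← R1 − 10/7·R2.
Reading off the reduced rows gives x1 = -2, x2 = 1.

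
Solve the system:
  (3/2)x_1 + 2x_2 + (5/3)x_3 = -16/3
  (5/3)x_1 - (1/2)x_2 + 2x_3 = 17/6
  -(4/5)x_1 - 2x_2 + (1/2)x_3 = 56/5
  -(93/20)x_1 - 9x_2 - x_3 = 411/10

no solution

Row-reduce:
R1 ← R1 / (3/2).
R2 ← R2 − 5/3·R1.
R3 ← R3 + 4/5·R1.
R4 ← R4 + 93/20·R1.
R2 ← R2 / (-49/18).
R1 ← R1 − 4/3·R2.
R3 ← R3 + 14/15·R2.
R4 ← R4 + 14/5·R2.
R3 ← R3 / (281/210).
R1 ← R1 − 58/49·R3.
R2 ← R2 + 8/147·R3.
R4 ← R4 − 281/70·R3.
Row 4 reduces to 0 = -1/2, a contradiction. The system is inconsistent.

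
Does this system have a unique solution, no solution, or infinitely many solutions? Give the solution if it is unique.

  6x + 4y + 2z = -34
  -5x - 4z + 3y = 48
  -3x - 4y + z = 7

x = -6, y = 2, z = -3

Row-reduce the augmented matrix:
R1 ← R1 / (6).
R2 ← R2 + 5·R1.
R3 ← R3 + 3·R1.
R2 ← R2 / (19/3).
R1 ← R1 − 2/3·R2.
R3 ← R3 + 2·R2.
R3 ← R3 / (24/19).
R1 ← R1 − 11/19·R3.
R2 ← R2 + 7/19·R3.
Reading off the reduced rows gives x = -6, y = 2, z = -3.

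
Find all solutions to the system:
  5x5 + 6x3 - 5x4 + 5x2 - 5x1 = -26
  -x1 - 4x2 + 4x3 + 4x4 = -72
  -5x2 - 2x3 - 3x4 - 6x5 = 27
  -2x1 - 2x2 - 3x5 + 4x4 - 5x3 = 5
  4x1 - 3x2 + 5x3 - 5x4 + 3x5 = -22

x1 = 4, x2 = 6, x3 = -6, x4 = -5, x5 = -5

Row-reduce the augmented matrix:
R1 ← R1 / (-5).
R2 ← R2 + 1·R1.
R4 ← R4 + 2·R1.
R5 ← R5 − 4·R1.
R2 ← R2 / (-5).
R1 ← R1 + 1·R2.
R3 ← R3 + 5·R2.
R4 ← R4 + 4·R2.
R5 ← R5 − 1·R2.
R3 ← R3 / (-24/5).
R1 ← R1 + 44/25·R3.
R2 ← R2 + 14/25·R3.
R4 ← R4 + 241/25·R3.
R5 ← R5 − 259/25·R3.
R4 ← R4 / (271/15).
R1 ← R1 − 44/15·R4.
R2 ← R2 + 1/15·R4.
R3 ← R3 − 5/3·R4.
R5 ← R5 + 379/15·R4.
R5 ← R5 / (4529/1084).
R1 ← R1 − 23/271·R5.
R2 ← R2 − 1745/2168·R5.
R3 ← R3 − 545/1084·R5.
R4 ← R4 − 701/2168·R5.
Reading off the reduced rows gives x1 = 4, x2 = 6, x3 = -6, x4 = -5, x5 = -5.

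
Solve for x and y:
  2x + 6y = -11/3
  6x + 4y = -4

x = -1/3, y = -1/2

Row-reduce the augmented matrix:
R1 ← R1 / (2).
R2 ← R2 − 6·R1.
R2 ← R2 / (-14).
R1 ← R1 − 3·R2.
Reading off the reduced rows gives x = -1/3, y = -1/2.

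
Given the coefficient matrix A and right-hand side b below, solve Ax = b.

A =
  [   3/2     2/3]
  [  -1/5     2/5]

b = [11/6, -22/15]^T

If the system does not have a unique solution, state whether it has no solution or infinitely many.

x_1 = 7/3, x_2 = -5/2

Row-reduce the augmented matrix:
R1 ← R1 / (3/2).
R2 ← R2 + 1/5·R1.
R2 ← R2 / (22/45).
R1 ← R1 − 4/9·R2.
Reading off the reduced rows gives x_1 = 7/3, x_2 = -5/2.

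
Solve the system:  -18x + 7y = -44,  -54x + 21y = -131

no solution

Row-reduce:
R1 ← R1 / (-18).
R2 ← R2 + 54·R1.
Row 2 reduces to 0 = 1, a contradiction. The system is inconsistent.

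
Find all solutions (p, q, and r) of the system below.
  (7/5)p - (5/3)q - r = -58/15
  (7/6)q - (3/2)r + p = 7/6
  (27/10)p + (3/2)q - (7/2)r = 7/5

Row-reduce:
R1 ← R1 / (7/5).
R2 ← R2 − 1·R1.
R3 ← R3 − 27/10·R1.
R2 ← R2 / (33/14).
R1 ← R1 + 25/21·R2.
R3 ← R3 − 33/7·R2.
Row 3 reduces to 0 = 1, a contradiction. The system is inconsistent.

no solution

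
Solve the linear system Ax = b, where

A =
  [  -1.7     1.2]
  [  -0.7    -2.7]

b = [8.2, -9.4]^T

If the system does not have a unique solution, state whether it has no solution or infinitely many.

Row-reduce the augmented matrix:
R1 ← R1 / (-17/10).
R2 ← R2 + 7/10·R1.
R2 ← R2 / (-543/170).
R1 ← R1 + 12/17·R2.
Reading off the reduced rows gives x_1 = -2, x_2 = 4.

x_1 = -2, x_2 = 4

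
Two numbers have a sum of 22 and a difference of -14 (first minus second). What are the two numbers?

Let x = first number, y = second number.
  x + y = 22
  -y + x = -14
From equation 1: x = 22 − y.
Substitute into equation 2 and solve: y = 18.
Then x = 4.

first number: 4, second number: 18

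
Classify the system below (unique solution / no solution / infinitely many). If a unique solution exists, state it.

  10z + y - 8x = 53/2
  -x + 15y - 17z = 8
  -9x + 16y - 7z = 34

no solution

Row-reduce:
R1 ← R1 / (-8).
R2 ← R2 + 1·R1.
R3 ← R3 + 9·R1.
R2 ← R2 / (119/8).
R1 ← R1 + 1/8·R2.
R3 ← R3 − 119/8·R2.
Row 3 reduces to 0 = -1/2, a contradiction. The system is inconsistent.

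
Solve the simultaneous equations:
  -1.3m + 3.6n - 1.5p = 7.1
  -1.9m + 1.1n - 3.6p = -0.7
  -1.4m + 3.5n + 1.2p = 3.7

m = 4, n = 3, p = -1

Row-reduce the augmented matrix:
R1 ← R1 / (-13/10).
R2 ← R2 + 19/10·R1.
R3 ← R3 + 7/5·R1.
R2 ← R2 / (-541/130).
R1 ← R1 + 36/13·R2.
R3 ← R3 + 49/130·R2.
R3 ← R3 / (15921/5410).
R1 ← R1 − 1131/541·R3.
R2 ← R2 − 183/541·R3.
Reading off the reduced rows gives m = 4, n = 3, p = -1.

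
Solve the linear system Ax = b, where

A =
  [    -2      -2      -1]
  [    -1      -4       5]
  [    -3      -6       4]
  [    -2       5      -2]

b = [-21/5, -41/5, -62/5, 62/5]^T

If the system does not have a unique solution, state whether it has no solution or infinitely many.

x_1 = -2/5, x_2 = 12/5, x_3 = 1/5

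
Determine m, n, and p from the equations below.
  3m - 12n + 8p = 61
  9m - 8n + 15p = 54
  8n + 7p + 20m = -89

m = -5, n = -3, p = 5

Row-reduce the augmented matrix:
R1 ← R1 / (3).
R2 ← R2 − 9·R1.
R3 ← R3 − 20·R1.
R2 ← R2 / (28).
R1 ← R1 + 4·R2.
R3 ← R3 − 88·R2.
R3 ← R3 / (-379/21).
R1 ← R1 − 29/21·R3.
R2 ← R2 + 9/28·R3.
Reading off the reduced rows gives m = -5, n = -3, p = 5.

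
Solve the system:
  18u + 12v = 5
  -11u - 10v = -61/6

Row-reduce the augmented matrix:
R1 ← R1 / (18).
R2 ← R2 + 11·R1.
R2 ← R2 / (-8/3).
R1 ← R1 − 2/3·R2.
Reading off the reduced rows gives u = -3/2, v = 8/3.

u = -3/2, v = 8/3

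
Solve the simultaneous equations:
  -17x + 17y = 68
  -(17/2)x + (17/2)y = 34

infinitely many solutions

Row-reduce:
R1 ← R1 / (-17).
R2 ← R2 + 17/2·R1.
Rank is 1 with 2 unknowns, leaving y free.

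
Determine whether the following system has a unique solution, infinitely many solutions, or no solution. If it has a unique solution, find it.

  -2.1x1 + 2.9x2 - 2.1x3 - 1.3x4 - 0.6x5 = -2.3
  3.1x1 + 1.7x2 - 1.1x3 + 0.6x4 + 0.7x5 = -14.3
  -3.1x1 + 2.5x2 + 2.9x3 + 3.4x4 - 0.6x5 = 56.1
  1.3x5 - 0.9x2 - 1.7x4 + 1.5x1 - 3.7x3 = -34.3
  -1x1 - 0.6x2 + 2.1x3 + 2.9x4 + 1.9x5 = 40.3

x1 = -6, x2 = 2, x3 = 5, x4 = 6, x5 = 4

Row-reduce the augmented matrix:
R1 ← R1 / (-21/10).
R2 ← R2 − 31/10·R1.
R3 ← R3 + 31/10·R1.
R4 ← R4 − 3/2·R1.
R5 ← R5 + 1·R1.
R2 ← R2 / (628/105).
R1 ← R1 + 29/21·R2.
R3 ← R3 + 187/105·R2.
R4 ← R4 − 41/35·R2.
R5 ← R5 + 208/105·R2.
R3 ← R3 / (14913/3140).
R1 ← R1 − 19/628·R3.
R2 ← R2 + 441/628·R3.
R4 ← R4 + 2749/628·R3.
R5 ← R5 − 2683/1570·R3.
R4 ← R4 / (64729/29826).
R1 ← R1 − 4222/14913·R4.
R2 ← R2 − 1683/3314·R4.
R3 ← R3 − 30937/29826·R4.
R5 ← R5 − 390599/298260·R4.
R5 ← R5 / (2209433/1618225).
R1 ← R1 − 61647/647290·R5.
R2 ← R2 + 167719/647290·R5.
R3 ← R3 + 157572/323645·R5.
R4 ← R4 − 167051/323645·R5.
Reading off the reduced rows gives x1 = -6, x2 = 2, x3 = 5, x4 = 6, x5 = 4.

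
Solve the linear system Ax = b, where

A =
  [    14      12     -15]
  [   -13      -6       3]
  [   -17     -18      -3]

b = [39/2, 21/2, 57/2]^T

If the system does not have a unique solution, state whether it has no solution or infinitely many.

x_1 = -3/2, x_2 = 1/4, x_3 = -5/2

Row-reduce the augmented matrix:
R1 ← R1 / (14).
R2 ← R2 + 13·R1.
R3 ← R3 + 17·R1.
R2 ← R2 / (36/7).
R1 ← R1 − 6/7·R2.
R3 ← R3 + 24/7·R2.
R3 ← R3 / (-57/2).
R1 ← R1 − 3/4·R3.
R2 ← R2 + 17/8·R3.
Reading off the reduced rows gives x_1 = -3/2, x_2 = 1/4, x_3 = -5/2.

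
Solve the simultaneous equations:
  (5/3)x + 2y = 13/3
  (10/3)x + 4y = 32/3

no solution

Row-reduce:
R1 ← R1 / (5/3).
R2 ← R2 − 10/3·R1.
Row 2 reduces to 0 = 2, a contradiction. The system is inconsistent.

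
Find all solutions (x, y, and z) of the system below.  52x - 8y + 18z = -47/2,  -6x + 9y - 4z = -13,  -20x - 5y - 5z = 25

no solution

Row-reduce:
R1 ← R1 / (52).
R2 ← R2 + 6·R1.
R3 ← R3 + 20·R1.
R2 ← R2 / (105/13).
R1 ← R1 + 2/13·R2.
R3 ← R3 + 105/13·R2.
Row 3 reduces to 0 = 1/4, a contradiction. The system is inconsistent.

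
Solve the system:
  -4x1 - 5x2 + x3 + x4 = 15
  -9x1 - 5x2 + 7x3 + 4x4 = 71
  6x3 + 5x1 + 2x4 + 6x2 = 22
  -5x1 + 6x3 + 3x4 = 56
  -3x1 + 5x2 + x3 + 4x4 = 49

x1 = -4, x2 = 2, x3 = 3, x4 = 6

Row-reduce the augmented matrix:
R1 ← R1 / (-4).
R2 ← R2 + 9·R1.
R3 ← R3 − 5·R1.
R4 ← R4 + 5·R1.
R5 ← R5 + 3·R1.
R2 ← R2 / (25/4).
R1 ← R1 − 5/4·R2.
R3 ← R3 + 1/4·R2.
R4 ← R4 − 25/4·R2.
R5 ← R5 − 35/4·R2.
R3 ← R3 / (186/25).
R1 ← R1 + 6/5·R3.
R2 ← R2 − 19/25·R3.
R5 ← R5 + 32/5·R3.
Swap R4 and R5.
R4 ← R4 / (340/93).
R1 ← R1 + 2/31·R4.
R2 ← R2 + 11/186·R4.
R3 ← R3 − 83/186·R4.
R5 reduces to 0 = 0, so the extra equation is consistent.
Reading off the reduced rows gives x1 = -4, x2 = 2, x3 = 3, x4 = 6.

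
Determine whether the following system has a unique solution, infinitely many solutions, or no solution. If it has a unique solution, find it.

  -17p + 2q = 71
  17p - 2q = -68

no solution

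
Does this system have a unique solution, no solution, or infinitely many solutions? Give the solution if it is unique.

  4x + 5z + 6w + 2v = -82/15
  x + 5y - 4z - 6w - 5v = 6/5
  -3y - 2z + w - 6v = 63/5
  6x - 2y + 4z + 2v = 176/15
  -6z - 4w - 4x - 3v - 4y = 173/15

x = 1/3, y = -8/3, z = 2, w = -11/5, v = -9/5

Row-reduce the augmented matrix:
R1 ← R1 / (4).
R2 ← R2 − 1·R1.
R4 ← R4 − 6·R1.
R5 ← R5 + 4·R1.
R2 ← R2 / (5).
R3 ← R3 + 3·R2.
R4 ← R4 + 2·R2.
R5 ← R5 + 4·R2.
R3 ← R3 / (-103/20).
R1 ← R1 − 5/4·R3.
R2 ← R2 + 21/20·R3.
R4 ← R4 + 28/5·R3.
R5 ← R5 + 26/5·R3.
R4 ← R4 / (-844/103).
R1 ← R1 − 67/103·R4.
R2 ← R2 + 81/103·R4.
R3 ← R3 − 70/103·R4.
R5 ← R5 + 48/103·R4.
R5 ← R5 / (759/211).
R1 ← R1 + 255/211·R5.
R2 ← R2 − 28/211·R5.
R3 ← R3 − 502/211·R5.
R4 ← R4 + 178/211·R5.
Reading off the reduced rows gives x = 1/3, y = -8/3, z = 2, w = -11/5, v = -9/5.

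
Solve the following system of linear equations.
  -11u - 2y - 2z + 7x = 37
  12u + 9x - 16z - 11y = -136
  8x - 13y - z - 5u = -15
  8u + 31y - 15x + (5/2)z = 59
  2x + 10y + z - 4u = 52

no solution

Row-reduce:
R1 ← R1 / (7).
R2 ← R2 − 9·R1.
R3 ← R3 − 8·R1.
R4 ← R4 + 15·R1.
R5 ← R5 − 2·R1.
R2 ← R2 / (-59/7).
R1 ← R1 + 2/7·R2.
R3 ← R3 + 75/7·R2.
R4 ← R4 − 187/7·R2.
R5 ← R5 − 74/7·R2.
R3 ← R3 / (1083/59).
R1 ← R1 − 10/59·R3.
R2 ← R2 − 94/59·R3.
R4 ← R4 + 5233/118·R3.
R5 ← R5 + 901/59·R3.
R4 ← R4 / (5731/1083).
R1 ← R1 + 2405/1083·R4.
R2 ← R2 + 947/1083·R4.
R3 ← R3 + 1514/1083·R4.
R5 ← R5 − 11462/1083·R4.
Row 5 reduces to 0 = -6, a contradiction. The system is inconsistent.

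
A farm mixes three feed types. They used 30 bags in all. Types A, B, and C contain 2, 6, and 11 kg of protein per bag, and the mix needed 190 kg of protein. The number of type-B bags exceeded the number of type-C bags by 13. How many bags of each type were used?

type-A bags: 5, type-B bags: 19, type-C bags: 6

Let a = type-A bags, b = type-B bags, c = type-C bags.
  c + b + a = 30
  2a + 6b + 11c = 190
  b - c = 13
Row-reduce the augmented matrix:
R2 ← R2 − 2·R1.
R2 ← R2 / (4).
R1 ← R1 − 1·R2.
R3 ← R3 − 1·R2.
R3 ← R3 / (-13/4).
R1 ← R1 + 5/4·R3.
R2 ← R2 − 9/4·R3.
Reading off the reduced rows gives a = 5, b = 19, c = 6.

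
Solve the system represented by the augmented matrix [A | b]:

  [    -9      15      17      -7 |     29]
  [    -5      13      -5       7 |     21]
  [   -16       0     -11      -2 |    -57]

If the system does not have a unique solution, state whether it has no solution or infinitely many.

infinitely many solutions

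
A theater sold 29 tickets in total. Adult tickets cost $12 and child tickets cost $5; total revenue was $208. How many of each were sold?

adult tickets: 9, child tickets: 20

Let a = adult tickets, c = child tickets.
  a + c = 29
  12a + 5c = 208
From equation 1: a = 29 − c.
Substitute into equation 2 and solve: c = 20.
Then a = 9.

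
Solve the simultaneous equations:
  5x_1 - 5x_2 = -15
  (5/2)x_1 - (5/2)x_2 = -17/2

no solution

Row-reduce:
R1 ← R1 / (5).
R2 ← R2 − 5/2·R1.
Row 2 reduces to 0 = -1, a contradiction. The system is inconsistent.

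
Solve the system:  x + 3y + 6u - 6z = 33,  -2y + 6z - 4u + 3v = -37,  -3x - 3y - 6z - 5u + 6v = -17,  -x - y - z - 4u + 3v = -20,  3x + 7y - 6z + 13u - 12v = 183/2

no solution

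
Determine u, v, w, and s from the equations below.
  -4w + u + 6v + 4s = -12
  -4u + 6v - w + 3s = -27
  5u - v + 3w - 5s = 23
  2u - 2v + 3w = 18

u = 4, v = -2, w = 2, s = 1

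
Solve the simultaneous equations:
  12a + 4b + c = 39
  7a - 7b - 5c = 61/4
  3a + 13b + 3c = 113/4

a = 11/4, b = 2, c = -2

Row-reduce the augmented matrix:
R1 ← R1 / (12).
R2 ← R2 − 7·R1.
R3 ← R3 − 3·R1.
R2 ← R2 / (-28/3).
R1 ← R1 − 1/3·R2.
R3 ← R3 − 12·R2.
R3 ← R3 / (-31/7).
R1 ← R1 + 13/112·R3.
R2 ← R2 − 67/112·R3.
Reading off the reduced rows gives a = 11/4, b = 2, c = -2.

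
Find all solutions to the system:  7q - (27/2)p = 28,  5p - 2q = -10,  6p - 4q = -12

no solution

Row-reduce:
R1 ← R1 / (-27/2).
R2 ← R2 − 5·R1.
R3 ← R3 − 6·R1.
R2 ← R2 / (16/27).
R1 ← R1 + 14/27·R2.
R3 ← R3 + 8/9·R2.
Row 3 reduces to 0 = 1, a contradiction. The system is inconsistent.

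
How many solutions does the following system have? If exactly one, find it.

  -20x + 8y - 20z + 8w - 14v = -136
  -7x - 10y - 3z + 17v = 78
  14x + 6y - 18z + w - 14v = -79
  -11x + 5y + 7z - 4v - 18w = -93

infinitely many solutions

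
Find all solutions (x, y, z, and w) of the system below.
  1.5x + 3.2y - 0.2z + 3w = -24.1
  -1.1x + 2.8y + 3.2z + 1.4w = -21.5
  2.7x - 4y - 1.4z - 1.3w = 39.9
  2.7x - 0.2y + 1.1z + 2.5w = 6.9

x = 5, y = -6, z = 2, w = -4

Row-reduce the augmented matrix:
R1 ← R1 / (3/2).
R2 ← R2 + 11/10·R1.
R3 ← R3 − 27/10·R1.
R4 ← R4 − 27/10·R1.
R2 ← R2 / (386/75).
R1 ← R1 − 32/15·R2.
R3 ← R3 + 244/25·R2.
R4 ← R4 + 149/25·R2.
R3 ← R3 / (4584/965).
R1 ← R1 + 270/193·R3.
R2 ← R2 − 229/386·R3.
R4 ← R4 − 4821/965·R3.
R4 ← R4 / (17349/15280).
R1 ← R1 − 833/1528·R4.
R2 ← R2 − 12535/18336·R4.
R3 ← R3 − 245/9168·R4.
Reading off the reduced rows gives x = 5, y = -6, z = 2, w = -4.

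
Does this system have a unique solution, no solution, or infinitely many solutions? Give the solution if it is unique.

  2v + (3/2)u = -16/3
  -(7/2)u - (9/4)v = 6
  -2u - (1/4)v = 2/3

Row-reduce the augmented matrix:
R1 ← R1 / (3/2).
R2 ← R2 + 7/2·R1.
R3 ← R3 + 2·R1.
R2 ← R2 / (29/12).
R1 ← R1 − 4/3·R2.
R3 ← R3 − 29/12·R2.
R3 reduces to 0 = 0, so the extra equation is consistent.
Reading off the reduced rows gives u = 0, v = -8/3.

u = 0, v = -8/3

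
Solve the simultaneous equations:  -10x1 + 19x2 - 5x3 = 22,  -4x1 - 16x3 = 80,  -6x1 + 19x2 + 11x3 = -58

Row-reduce:
R1 ← R1 / (-10).
R2 ← R2 + 4·R1.
R3 ← R3 + 6·R1.
R2 ← R2 / (-38/5).
R1 ← R1 + 19/10·R2.
R3 ← R3 − 38/5·R2.
Rank is 2 with 3 unknowns, leaving x3 free.

infinitely many solutions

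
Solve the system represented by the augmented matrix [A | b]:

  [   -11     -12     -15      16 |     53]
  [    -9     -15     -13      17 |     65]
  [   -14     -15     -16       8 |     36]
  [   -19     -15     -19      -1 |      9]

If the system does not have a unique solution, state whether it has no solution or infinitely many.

Row-reduce:
R1 ← R1 / (-11).
R2 ← R2 + 9·R1.
R3 ← R3 + 14·R1.
R4 ← R4 + 19·R1.
R2 ← R2 / (-57/11).
R1 ← R1 − 12/11·R2.
R3 ← R3 − 3/11·R2.
R4 ← R4 − 63/11·R2.
R3 ← R3 / (58/19).
R1 ← R1 − 23/19·R3.
R2 ← R2 − 8/57·R3.
R4 ← R4 − 116/19·R3.
Row 4 reduces to 0 = 2, a contradiction. The system is inconsistent.

no solution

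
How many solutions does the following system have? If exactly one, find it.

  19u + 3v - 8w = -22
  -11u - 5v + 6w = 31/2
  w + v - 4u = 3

Row-reduce:
R1 ← R1 / (19).
R2 ← R2 + 11·R1.
R3 ← R3 + 4·R1.
R2 ← R2 / (-62/19).
R1 ← R1 − 3/19·R2.
R3 ← R3 − 31/19·R2.
Row 3 reduces to 0 = -1/4, a contradiction. The system is inconsistent.

no solution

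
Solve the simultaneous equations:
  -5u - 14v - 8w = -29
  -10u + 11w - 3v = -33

infinitely many solutions

Row-reduce:
R1 ← R1 / (-5).
R2 ← R2 + 10·R1.
R2 ← R2 / (25).
R1 ← R1 − 14/5·R2.
Rank is 2 with 3 unknowns, leaving w free.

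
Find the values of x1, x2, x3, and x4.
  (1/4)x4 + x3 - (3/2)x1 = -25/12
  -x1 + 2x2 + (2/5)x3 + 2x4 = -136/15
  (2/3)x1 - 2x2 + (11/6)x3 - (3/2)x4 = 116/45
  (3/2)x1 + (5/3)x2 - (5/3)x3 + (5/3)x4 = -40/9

Row-reduce the augmented matrix:
R1 ← R1 / (-3/2).
R2 ← R2 + 1·R1.
R3 ← R3 − 2/3·R1.
R4 ← R4 − 3/2·R1.
R2 ← R2 / (2).
R3 ← R3 + 2·R2.
R4 ← R4 − 5/3·R2.
R3 ← R3 / (181/90).
R1 ← R1 + 2/3·R3.
R2 ← R2 + 2/15·R3.
R4 ← R4 + 4/9·R3.
R4 ← R4 / (529/1086).
R1 ← R1 + 7/362·R4.
R2 ← R2 − 685/724·R4.
R3 ← R3 − 40/181·R4.
Reading off the reduced rows gives x1 = -2/3, x2 = -7/5, x3 = -7/3, x4 = -3.

x1 = -2/3, x2 = -7/5, x3 = -7/3, x4 = -3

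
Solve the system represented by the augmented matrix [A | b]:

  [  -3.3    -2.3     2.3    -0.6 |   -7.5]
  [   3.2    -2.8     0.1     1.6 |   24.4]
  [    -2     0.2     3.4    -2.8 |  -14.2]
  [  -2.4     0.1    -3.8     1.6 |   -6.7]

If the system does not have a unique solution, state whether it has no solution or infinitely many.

Row-reduce the augmented matrix:
R1 ← R1 / (-33/10).
R2 ← R2 − 16/5·R1.
R3 ← R3 + 2·R1.
R4 ← R4 + 12/5·R1.
R2 ← R2 / (-166/33).
R1 ← R1 − 23/33·R2.
R3 ← R3 − 263/165·R2.
R4 ← R4 − 39/22·R2.
R3 ← R3 / (22779/8300).
R1 ← R1 + 621/1660·R3.
R2 ← R2 + 769/1660·R3.
R4 ← R4 + 15443/3320·R3.
R4 ← R4 / (-45077/37965).
R1 ← R1 − 88/2531·R4.
R2 ← R2 + 4246/7593·R4.
R3 ← R3 + 5848/7593·R4.
Reading off the reduced rows gives x_1 = 4, x_2 = -3, x_3 = 0, x_4 = 2.

x_1 = 4, x_2 = -3, x_3 = 0, x_4 = 2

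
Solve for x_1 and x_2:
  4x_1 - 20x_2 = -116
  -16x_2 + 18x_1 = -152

Row-reduce the augmented matrix:
R1 ← R1 / (4).
R2 ← R2 − 18·R1.
R2 ← R2 / (74).
R1 ← R1 + 5·R2.
Reading off the reduced rows gives x_1 = -4, x_2 = 5.

x_1 = -4, x_2 = 5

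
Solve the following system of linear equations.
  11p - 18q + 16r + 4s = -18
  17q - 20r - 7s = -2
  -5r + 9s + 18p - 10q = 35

Row-reduce:
R1 ← R1 / (11).
R3 ← R3 − 18·R1.
R2 ← R2 / (17).
R1 ← R1 + 18/11·R2.
R3 ← R3 − 214/11·R2.
R3 ← R3 / (-141/17).
R1 ← R1 + 8/17·R3.
R2 ← R2 + 20/17·R3.
Rank is 3 with 4 unknowns, leaving s free.

infinitely many solutions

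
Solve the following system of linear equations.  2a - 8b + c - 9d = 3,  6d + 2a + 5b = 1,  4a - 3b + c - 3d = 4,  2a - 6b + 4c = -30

infinitely many solutions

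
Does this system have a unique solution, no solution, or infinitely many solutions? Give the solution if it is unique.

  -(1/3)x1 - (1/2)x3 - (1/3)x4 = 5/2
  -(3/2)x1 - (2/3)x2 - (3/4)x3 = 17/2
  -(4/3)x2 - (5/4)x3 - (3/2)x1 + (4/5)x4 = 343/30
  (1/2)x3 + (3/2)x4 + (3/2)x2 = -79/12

x1 = -3, x2 = -3, x3 = -8/3, x4 = -1/2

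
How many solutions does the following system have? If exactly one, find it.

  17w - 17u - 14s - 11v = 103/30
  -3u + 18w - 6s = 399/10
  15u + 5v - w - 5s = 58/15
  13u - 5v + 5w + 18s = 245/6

u = 1/2, v = 4/3, w = 14/5, s = 3/2

Row-reduce the augmented matrix:
R1 ← R1 / (-17).
R2 ← R2 + 3·R1.
R3 ← R3 − 15·R1.
R4 ← R4 − 13·R1.
R2 ← R2 / (33/17).
R1 ← R1 − 11/17·R2.
R3 ← R3 + 80/17·R2.
R4 ← R4 + 228/17·R2.
R3 ← R3 / (554/11).
R1 ← R1 + 6·R3.
R2 ← R2 − 85/11·R3.
R4 ← R4 − 1338/11·R3.
R4 ← R4 / (12599/277).
R1 ← R1 + 301/277·R4.
R2 ← R2 − 1195/554·R4.
R3 ← R3 + 285/554·R4.
Reading off the reduced rows gives u = 1/2, v = 4/3, w = 14/5, s = 3/2.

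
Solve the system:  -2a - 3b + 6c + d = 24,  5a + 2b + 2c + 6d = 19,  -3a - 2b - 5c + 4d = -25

infinitely many solutions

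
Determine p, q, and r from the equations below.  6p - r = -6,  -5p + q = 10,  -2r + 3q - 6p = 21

Row-reduce the augmented matrix:
R1 ← R1 / (6).
R2 ← R2 + 5·R1.
R3 ← R3 + 6·R1.
R3 ← R3 − 3·R2.
R3 ← R3 / (-1/2).
R1 ← R1 + 1/6·R3.
R2 ← R2 + 5/6·R3.
Reading off the reduced rows gives p = -1, q = 5, r = 0.

p = -1, q = 5, r = 0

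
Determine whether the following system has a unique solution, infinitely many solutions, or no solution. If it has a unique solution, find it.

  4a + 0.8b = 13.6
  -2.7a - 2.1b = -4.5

a = 4, b = -3

Row-reduce the augmented matrix:
R1 ← R1 / (4).
R2 ← R2 + 27/10·R1.
R2 ← R2 / (-39/25).
R1 ← R1 − 1/5·R2.
Reading off the reduced rows gives a = 4, b = -3.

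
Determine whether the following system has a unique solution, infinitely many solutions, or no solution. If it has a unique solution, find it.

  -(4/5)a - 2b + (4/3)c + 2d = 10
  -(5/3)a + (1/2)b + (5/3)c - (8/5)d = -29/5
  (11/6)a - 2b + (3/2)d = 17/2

Row-reduce:
R1 ← R1 / (-4/5).
R2 ← R2 + 5/3·R1.
R3 ← R3 − 11/6·R1.
R2 ← R2 / (14/3).
R1 ← R1 − 5/2·R2.
R3 ← R3 + 79/12·R2.
R3 ← R3 / (125/84).
R1 ← R1 + 15/14·R3.
R2 ← R2 + 5/21·R3.
Rank is 3 with 4 unknowns, leaving d free.

infinitely many solutions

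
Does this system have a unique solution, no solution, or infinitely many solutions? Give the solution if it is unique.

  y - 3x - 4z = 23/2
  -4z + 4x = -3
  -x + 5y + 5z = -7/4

x = -2, y = 1/2, z = -5/4

Row-reduce the augmented matrix:
R1 ← R1 / (-3).
R2 ← R2 − 4·R1.
R3 ← R3 + 1·R1.
R2 ← R2 / (4/3).
R1 ← R1 + 1/3·R2.
R3 ← R3 − 14/3·R2.
R3 ← R3 / (39).
R1 ← R1 + 1·R3.
R2 ← R2 + 7·R3.
Reading off the reduced rows gives x = -2, y = 1/2, z = -5/4.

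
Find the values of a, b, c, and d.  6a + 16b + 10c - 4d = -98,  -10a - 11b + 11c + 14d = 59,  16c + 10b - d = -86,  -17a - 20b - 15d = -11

a = 3, b = -5, c = -2, d = 4

Row-reduce the augmented matrix:
R1 ← R1 / (6).
R2 ← R2 + 10·R1.
R4 ← R4 + 17·R1.
R2 ← R2 / (47/3).
R1 ← R1 − 8/3·R2.
R3 ← R3 − 10·R2.
R4 ← R4 − 76/3·R2.
R3 ← R3 / (-78/47).
R1 ← R1 + 143/47·R3.
R2 ← R2 − 83/47·R3.
R4 ← R4 + 771/47·R3.
R4 ← R4 / (467/26).
R1 ← R1 − 17/2·R4.
R2 ← R2 + 145/26·R4.
R3 ← R3 − 89/26·R4.
Reading off the reduced rows gives a = 3, b = -5, c = -2, d = 4.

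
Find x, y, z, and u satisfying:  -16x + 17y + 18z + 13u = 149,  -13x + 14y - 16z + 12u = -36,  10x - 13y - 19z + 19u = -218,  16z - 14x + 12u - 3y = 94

x = -4, y = 2, z = 5, u = -3

Row-reduce the augmented matrix:
R1 ← R1 / (-16).
R2 ← R2 + 13·R1.
R3 ← R3 − 10·R1.
R4 ← R4 + 14·R1.
R2 ← R2 / (3/16).
R1 ← R1 + 17/16·R2.
R3 ← R3 + 19/8·R2.
R4 ← R4 + 143/8·R2.
R3 ← R3 / (-1187/3).
R1 ← R1 + 524/3·R3.
R2 ← R2 + 490/3·R3.
R4 ← R4 + 8758/3·R3.
R4 ← R4 / (-233619/1187).
R1 ← R1 + 15050/1187·R4.
R2 ← R2 + 13113/1187·R4.
R3 ← R3 + 136/1187·R4.
Reading off the reduced rows gives x = -4, y = 2, z = 5, u = -3.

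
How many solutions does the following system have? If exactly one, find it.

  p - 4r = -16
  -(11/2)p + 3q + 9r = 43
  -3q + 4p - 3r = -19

infinitely many solutions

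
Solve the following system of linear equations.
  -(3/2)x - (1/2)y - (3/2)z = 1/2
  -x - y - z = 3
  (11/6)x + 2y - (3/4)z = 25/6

Row-reduce the augmented matrix:
R1 ← R1 / (-3/2).
R2 ← R2 + 1·R1.
R3 ← R3 − 11/6·R1.
R2 ← R2 / (-2/3).
R1 ← R1 − 1/3·R2.
R3 ← R3 − 25/18·R2.
R3 ← R3 / (-31/12).
R1 ← R1 − 1·R3.
Reading off the reduced rows gives x = 5, y = -4, z = -4.

x = 5, y = -4, z = -4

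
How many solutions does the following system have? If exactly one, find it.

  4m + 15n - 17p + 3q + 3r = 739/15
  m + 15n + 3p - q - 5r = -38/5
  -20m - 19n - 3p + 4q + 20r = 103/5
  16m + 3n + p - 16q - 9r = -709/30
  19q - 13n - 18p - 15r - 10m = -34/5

Row-reduce the augmented matrix:
R1 ← R1 / (4).
R2 ← R2 − 1·R1.
R3 ← R3 + 20·R1.
R4 ← R4 − 16·R1.
R5 ← R5 + 10·R1.
R2 ← R2 / (45/4).
R1 ← R1 − 15/4·R2.
R3 ← R3 − 56·R2.
R4 ← R4 + 57·R2.
R5 ← R5 − 49/2·R2.
R3 ← R3 / (-5584/45).
R1 ← R1 + 20/3·R3.
R2 ← R2 − 29/45·R3.
R4 ← R4 − 1586/15·R3.
R5 ← R5 + 3433/45·R3.
R4 ← R4 / (-37007/2792).
R1 ← R1 + 217/1396·R4.
R2 ← R2 + 65/5584·R4.
R3 ← R3 + 1247/5584·R4.
R5 ← R5 − 74125/5584·R4.
R5 ← R5 / (-96567/3218).
R1 ← R1 + 1286/1609·R5.
R2 ← R2 + 593/3218·R5.
R3 ← R3 + 1871/3218·R5.
R4 ← R4 + 495/1609·R5.
Reading off the reduced rows gives m = 7/5, n = 3/5, p = -4/3, q = 3/2, r = 5/2.

m = 7/5, n = 3/5, p = -4/3, q = 3/2, r = 5/2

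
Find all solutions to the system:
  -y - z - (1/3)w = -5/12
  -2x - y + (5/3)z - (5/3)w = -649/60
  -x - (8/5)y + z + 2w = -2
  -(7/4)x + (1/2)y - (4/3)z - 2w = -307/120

Row-reduce the augmented matrix:
Swap R1 and R2.
R1 ← R1 / (-2).
R3 ← R3 + 1·R1.
R4 ← R4 + 7/4·R1.
R2 ← R2 / (-1).
R1 ← R1 − 1/2·R2.
R3 ← R3 + 11/10·R2.
R4 ← R4 − 11/8·R2.
R3 ← R3 / (19/15).
R1 ← R1 + 4/3·R3.
R2 ← R2 − 1·R3.
R4 ← R4 + 25/6·R3.
R4 ← R4 / (181/19).
R1 ← R1 − 230/57·R4.
R2 ← R2 + 125/57·R4.
R3 ← R3 − 48/19·R4.
Reading off the reduced rows gives x = 6/5, y = 7/4, z = -2, w = 2.

x = 6/5, y = 7/4, z = -2, w = 2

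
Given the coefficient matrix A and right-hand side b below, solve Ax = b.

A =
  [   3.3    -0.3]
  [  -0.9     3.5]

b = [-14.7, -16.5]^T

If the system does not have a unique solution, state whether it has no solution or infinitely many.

x_1 = -5, x_2 = -6

Row-reduce the augmented matrix:
R1 ← R1 / (33/10).
R2 ← R2 + 9/10·R1.
R2 ← R2 / (188/55).
R1 ← R1 + 1/11·R2.
Reading off the reduced rows gives x_1 = -5, x_2 = -6.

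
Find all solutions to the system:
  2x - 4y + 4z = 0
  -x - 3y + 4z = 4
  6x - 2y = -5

no solution

Row-reduce:
R1 ← R1 / (2).
R2 ← R2 + 1·R1.
R3 ← R3 − 6·R1.
R2 ← R2 / (-5).
R1 ← R1 + 2·R2.
R3 ← R3 − 10·R2.
Row 3 reduces to 0 = 3, a contradiction. The system is inconsistent.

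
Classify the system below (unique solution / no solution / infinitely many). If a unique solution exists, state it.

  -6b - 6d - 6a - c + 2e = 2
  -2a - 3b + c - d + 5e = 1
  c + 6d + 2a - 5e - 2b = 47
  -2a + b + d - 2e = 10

Row-reduce:
R1 ← R1 / (-6).
R2 ← R2 + 2·R1.
R3 ← R3 − 2·R1.
R4 ← R4 + 2·R1.
R2 ← R2 / (-1).
R1 ← R1 − 1·R2.
R3 ← R3 + 4·R2.
R4 ← R4 − 3·R2.
R3 ← R3 / (-14/3).
R1 ← R1 − 3/2·R3.
R2 ← R2 + 4/3·R3.
R4 ← R4 − 13/3·R3.
R4 ← R4 / (6).
R1 ← R1 − 2·R4.
R2 ← R2 + 1·R4.
Rank is 4 with 5 unknowns, leaving e free.

infinitely many solutions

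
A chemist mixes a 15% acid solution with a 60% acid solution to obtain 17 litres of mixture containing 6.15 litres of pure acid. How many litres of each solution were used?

Let a = litres of solution A, b = litres of solution B.
  a + b = 17
  (3/20)a + (3/5)b = 123/20
From equation 1: a = 17 − b.
Substitute into equation 2 and solve: b = 8.
Then a = 9.

litres of solution A: 9, litres of solution B: 8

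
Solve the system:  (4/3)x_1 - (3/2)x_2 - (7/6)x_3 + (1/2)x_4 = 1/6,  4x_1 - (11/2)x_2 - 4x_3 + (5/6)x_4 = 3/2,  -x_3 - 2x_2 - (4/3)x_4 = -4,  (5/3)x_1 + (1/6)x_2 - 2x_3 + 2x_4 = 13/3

Row-reduce:
R1 ← R1 / (4/3).
R2 ← R2 − 4·R1.
R4 ← R4 − 5/3·R1.
R2 ← R2 / (-1).
R1 ← R1 + 9/8·R2.
R3 ← R3 + 2·R2.
R4 ← R4 − 49/24·R2.
Swap R3 and R4.
R3 ← R3 / (-25/16).
R1 ← R1 + 5/16·R3.
R2 ← R2 − 1/2·R3.
Row 4 reduces to 0 = -6, a contradiction. The system is inconsistent.

no solution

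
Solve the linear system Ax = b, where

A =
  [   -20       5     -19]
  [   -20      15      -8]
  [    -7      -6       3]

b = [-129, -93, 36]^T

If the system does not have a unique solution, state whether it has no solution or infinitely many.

x_1 = 0, x_2 = -3, x_3 = 6

Row-reduce the augmented matrix:
R1 ← R1 / (-20).
R2 ← R2 + 20·R1.
R3 ← R3 + 7·R1.
R2 ← R2 / (10).
R1 ← R1 + 1/4·R2.
R3 ← R3 + 31/4·R2.
R3 ← R3 / (727/40).
R1 ← R1 − 49/40·R3.
R2 ← R2 − 11/10·R3.
Reading off the reduced rows gives x_1 = 0, x_2 = -3, x_3 = 6.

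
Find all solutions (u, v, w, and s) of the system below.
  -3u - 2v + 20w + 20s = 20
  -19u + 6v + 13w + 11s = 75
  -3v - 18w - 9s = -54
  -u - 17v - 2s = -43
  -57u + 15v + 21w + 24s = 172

no solution

Row-reduce:
R1 ← R1 / (-3).
R2 ← R2 + 19·R1.
R4 ← R4 + 1·R1.
R5 ← R5 + 57·R1.
R2 ← R2 / (56/3).
R1 ← R1 − 2/3·R2.
R3 ← R3 + 3·R2.
R4 ← R4 + 49/3·R2.
R5 ← R5 − 53·R2.
R3 ← R3 / (-2031/56).
R1 ← R1 + 73/28·R3.
R2 ← R2 + 341/56·R3.
R4 ← R4 + 849/8·R3.
R5 ← R5 + 2031/56·R3.
R4 ← R4 / (-19731/677).
R1 ← R1 + 374/677·R4.
R2 ← R2 + 1059/677·R4.
R3 ← R3 − 515/677·R4.
Row 5 reduces to 0 = 1, a contradiction. The system is inconsistent.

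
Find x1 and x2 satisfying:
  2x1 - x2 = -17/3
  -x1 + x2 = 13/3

x1 = -4/3, x2 = 3

From equation 1: x2 = 17/3 + 2·x1.
Substitute into equation 2 and solve: x1 = -4/3.
Then x2 = 3.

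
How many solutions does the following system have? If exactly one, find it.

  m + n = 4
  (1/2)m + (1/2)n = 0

no solution

Row-reduce:
R2 ← R2 − 1/2·R1.
Row 2 reduces to 0 = -2, a contradiction. The system is inconsistent.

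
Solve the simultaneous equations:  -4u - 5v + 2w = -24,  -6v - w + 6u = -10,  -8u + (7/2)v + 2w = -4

Row-reduce:
R1 ← R1 / (-4).
R2 ← R2 − 6·R1.
R3 ← R3 + 8·R1.
R2 ← R2 / (-27/2).
R1 ← R1 − 5/4·R2.
R3 ← R3 − 27/2·R2.
Row 3 reduces to 0 = -2, a contradiction. The system is inconsistent.

no solution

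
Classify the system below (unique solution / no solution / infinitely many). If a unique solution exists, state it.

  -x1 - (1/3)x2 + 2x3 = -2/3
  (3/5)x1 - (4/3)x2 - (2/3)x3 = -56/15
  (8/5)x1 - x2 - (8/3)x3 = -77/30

Row-reduce:
R1 ← R1 / (-1).
R2 ← R2 − 3/5·R1.
R3 ← R3 − 8/5·R1.
R2 ← R2 / (-23/15).
R1 ← R1 − 1/3·R2.
R3 ← R3 + 23/15·R2.
Row 3 reduces to 0 = 1/2, a contradiction. The system is inconsistent.

no solution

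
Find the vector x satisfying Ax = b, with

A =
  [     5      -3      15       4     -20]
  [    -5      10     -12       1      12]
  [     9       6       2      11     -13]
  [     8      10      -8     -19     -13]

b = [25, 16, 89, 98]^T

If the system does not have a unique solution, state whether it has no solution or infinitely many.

infinitely many solutions

Row-reduce:
R1 ← R1 / (5).
R2 ← R2 + 5·R1.
R3 ← R3 − 9·R1.
R4 ← R4 − 8·R1.
R2 ← R2 / (7).
R1 ← R1 + 3/5·R2.
R3 ← R3 − 57/5·R2.
R4 ← R4 − 74/5·R2.
R3 ← R3 / (-1046/35).
R1 ← R1 − 114/35·R3.
R2 ← R2 − 3/7·R3.
R4 ← R4 + 1342/35·R3.
R4 ← R4 / (-15899/523).
R1 ← R1 − 395/523·R4.
R2 ← R2 − 341/523·R4.
R3 ← R3 − 76/523·R4.
Rank is 4 with 5 unknowns, leaving x_5 free.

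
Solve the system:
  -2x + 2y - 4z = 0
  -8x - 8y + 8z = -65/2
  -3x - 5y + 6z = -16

no solution

Row-reduce:
R1 ← R1 / (-2).
R2 ← R2 + 8·R1.
R3 ← R3 + 3·R1.
R2 ← R2 / (-16).
R1 ← R1 + 1·R2.
R3 ← R3 + 8·R2.
Row 3 reduces to 0 = 1/4, a contradiction. The system is inconsistent.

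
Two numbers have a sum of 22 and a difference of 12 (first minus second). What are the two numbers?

Let x = first number, y = second number.
  y + x = 22
  x - y = 12
From equation 1: x = 22 − y.
Substitute into equation 2 and solve: y = 5.
Then x = 17.

first number: 17, second number: 5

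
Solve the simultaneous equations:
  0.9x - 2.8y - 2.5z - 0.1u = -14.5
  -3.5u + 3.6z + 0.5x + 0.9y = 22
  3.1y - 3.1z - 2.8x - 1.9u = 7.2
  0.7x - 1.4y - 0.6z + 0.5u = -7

Row-reduce the augmented matrix:
R1 ← R1 / (9/10).
R2 ← R2 − 1/2·R1.
R3 ← R3 + 14/5·R1.
R4 ← R4 − 7/10·R1.
R2 ← R2 / (221/90).
R1 ← R1 + 28/9·R2.
R3 ← R3 + 101/18·R2.
R4 ← R4 − 7/9·R2.
R3 ← R3 / (577/1105).
R1 ← R1 − 783/221·R3.
R2 ← R2 − 449/221·R3.
R4 ← R4 + 521/2210·R3.
R4 ← R4 / (-33269/11540).
R1 ← R1 − 73777/1154·R4.
R2 ← R2 − 43649/1154·R4.
R3 ← R3 + 22281/1154·R4.
Reading off the reduced rows gives x = 5, y = 6, z = 1, u = -3.

x = 5, y = 6, z = 1, u = -3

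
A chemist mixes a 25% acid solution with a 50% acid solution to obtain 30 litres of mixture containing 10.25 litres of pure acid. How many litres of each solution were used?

litres of solution A: 19, litres of solution B: 11

Let a = litres of solution A, b = litres of solution B.
  a + b = 30
  (1/4)a + (1/2)b = 41/4
Row-reduce the augmented matrix:
R2 ← R2 − 1/4·R1.
R2 ← R2 / (1/4).
R1 ← R1 − 1·R2.
Reading off the reduced rows gives a = 19, b = 11.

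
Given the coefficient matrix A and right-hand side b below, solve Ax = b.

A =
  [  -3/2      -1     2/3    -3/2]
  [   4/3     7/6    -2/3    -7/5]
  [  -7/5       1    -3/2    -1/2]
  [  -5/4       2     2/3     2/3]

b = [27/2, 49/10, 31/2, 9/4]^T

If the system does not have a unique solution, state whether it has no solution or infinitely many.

Row-reduce the augmented matrix:
R1 ← R1 / (-3/2).
R2 ← R2 − 4/3·R1.
R3 ← R3 + 7/5·R1.
R4 ← R4 + 5/4·R1.
R2 ← R2 / (5/18).
R1 ← R1 − 2/3·R2.
R3 ← R3 − 29/15·R2.
R4 ← R4 − 17/6·R2.
R3 ← R3 / (-241/150).
R1 ← R1 + 4/15·R3.
R2 ← R2 + 4/15·R3.
R4 ← R4 − 13/15·R3.
R4 ← R4 / (586267/14460).
R1 ← R1 − 1025/241·R4.
R2 ← R2 + 15842/1205·R4.
R3 ← R3 + 14943/1205·R4.
Reading off the reduced rows gives x_1 = -5, x_2 = 1, x_3 = -3, x_4 = -6.

x_1 = -5, x_2 = 1, x_3 = -3, x_4 = -6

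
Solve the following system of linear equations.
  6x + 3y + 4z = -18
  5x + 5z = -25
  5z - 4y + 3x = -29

Row-reduce the augmented matrix:
R1 ← R1 / (6).
R2 ← R2 − 5·R1.
R3 ← R3 − 3·R1.
R2 ← R2 / (-5/2).
R1 ← R1 − 1/2·R2.
R3 ← R3 + 11/2·R2.
R3 ← R3 / (-2/3).
R1 ← R1 − 1·R3.
R2 ← R2 + 2/3·R3.
Reading off the reduced rows gives x = -2, y = 2, z = -3.

x = -2, y = 2, z = -3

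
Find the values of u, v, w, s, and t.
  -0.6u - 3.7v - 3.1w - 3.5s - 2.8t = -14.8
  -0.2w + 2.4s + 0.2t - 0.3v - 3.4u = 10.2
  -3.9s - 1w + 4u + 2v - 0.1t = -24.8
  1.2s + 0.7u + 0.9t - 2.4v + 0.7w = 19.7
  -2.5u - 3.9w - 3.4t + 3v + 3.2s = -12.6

u = 1, v = -4, w = 1, s = 5, t = 3

Row-reduce the augmented matrix:
R1 ← R1 / (-3/5).
R2 ← R2 + 17/5·R1.
R3 ← R3 − 4·R1.
R4 ← R4 − 7/10·R1.
R5 ← R5 + 5/2·R1.
R2 ← R2 / (62/3).
R1 ← R1 − 37/6·R2.
R3 ← R3 + 68/3·R2.
R4 ← R4 + 403/60·R2.
R5 ← R5 − 221/12·R2.
R3 ← R3 / (-406/155).
R1 ← R1 + 19/1240·R3.
R2 ← R2 − 521/620·R3.
R4 ← R4 − 1091/400·R3.
R5 ← R5 + 16019/2480·R3.
R4 ← R4 / (447091/324800).
R1 ← R1 + 25469/32480·R4.
R2 ← R2 − 2631/16240·R4.
R3 ← R3 − 883/812·R4.
R5 ← R5 − 324451/64960·R4.
R5 ← R5 / (-41397951/4470910).
R1 ← R1 − 369464/447091·R5.
R2 ← R2 − 95840/447091·R5.
R3 ← R3 + 391751/447091·R5.
R4 ← R4 − 539999/447091·R5.
Reading off the reduced rows gives u = 1, v = -4, w = 1, s = 5, t = 3.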